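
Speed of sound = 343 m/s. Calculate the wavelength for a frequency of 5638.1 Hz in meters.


Given values:
  c = 343 m/s, f = 5638.1 Hz
Formula: lambda = c / f
lambda = 343 / 5638.1
lambda = 0.0608

0.0608 m


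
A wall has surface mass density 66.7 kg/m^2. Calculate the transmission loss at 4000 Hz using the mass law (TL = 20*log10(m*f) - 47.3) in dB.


Given values:
  m = 66.7 kg/m^2, f = 4000 Hz
Formula: TL = 20 * log10(m * f) - 47.3
Compute m * f = 66.7 * 4000 = 266800.0
Compute log10(266800.0) = 5.426186
Compute 20 * 5.426186 = 108.5237
TL = 108.5237 - 47.3 = 61.22

61.22 dB


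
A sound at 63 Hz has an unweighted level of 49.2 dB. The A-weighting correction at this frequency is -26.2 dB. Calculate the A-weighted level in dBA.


Given values:
  SPL = 49.2 dB
  A-weighting at 63 Hz = -26.2 dB
Formula: L_A = SPL + A_weight
L_A = 49.2 + (-26.2)
L_A = 23.0

23.0 dBA


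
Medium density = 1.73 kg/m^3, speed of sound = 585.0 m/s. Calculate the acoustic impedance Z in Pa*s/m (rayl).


Given values:
  rho = 1.73 kg/m^3
  c = 585.0 m/s
Formula: Z = rho * c
Z = 1.73 * 585.0
Z = 1012.05

1012.05 rayl


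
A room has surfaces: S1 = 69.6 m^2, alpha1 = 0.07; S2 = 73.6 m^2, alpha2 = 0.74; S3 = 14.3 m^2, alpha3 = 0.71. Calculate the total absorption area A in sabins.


Given surfaces:
  Surface 1: 69.6 * 0.07 = 4.872
  Surface 2: 73.6 * 0.74 = 54.464
  Surface 3: 14.3 * 0.71 = 10.153
Formula: A = sum(Si * alpha_i)
A = 4.872 + 54.464 + 10.153
A = 69.49

69.49 sabins


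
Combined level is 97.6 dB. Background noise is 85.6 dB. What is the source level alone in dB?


Given values:
  L_total = 97.6 dB, L_bg = 85.6 dB
Formula: L_source = 10 * log10(10^(L_total/10) - 10^(L_bg/10))
Convert to linear:
  10^(97.6/10) = 5754399373.3716
  10^(85.6/10) = 363078054.7701
Difference: 5754399373.3716 - 363078054.7701 = 5391321318.6015
L_source = 10 * log10(5391321318.6015) = 97.32

97.32 dB


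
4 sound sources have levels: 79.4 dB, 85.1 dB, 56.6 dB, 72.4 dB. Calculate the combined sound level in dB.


Formula: L_total = 10 * log10( sum(10^(Li/10)) )
  Source 1: 10^(79.4/10) = 87096358.9956
  Source 2: 10^(85.1/10) = 323593656.9296
  Source 3: 10^(56.6/10) = 457088.1896
  Source 4: 10^(72.4/10) = 17378008.2875
Sum of linear values = 428525112.4023
L_total = 10 * log10(428525112.4023) = 86.32

86.32 dB


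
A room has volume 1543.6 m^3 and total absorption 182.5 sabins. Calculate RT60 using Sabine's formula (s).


Given values:
  V = 1543.6 m^3
  A = 182.5 sabins
Formula: RT60 = 0.161 * V / A
Numerator: 0.161 * 1543.6 = 248.5196
RT60 = 248.5196 / 182.5 = 1.362

1.362 s


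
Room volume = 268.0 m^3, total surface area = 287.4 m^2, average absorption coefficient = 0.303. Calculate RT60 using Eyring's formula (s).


Given values:
  V = 268.0 m^3, S = 287.4 m^2, alpha = 0.303
Formula: RT60 = 0.161 * V / (-S * ln(1 - alpha))
Compute ln(1 - 0.303) = ln(0.697) = -0.36097
Denominator: -287.4 * -0.36097 = 103.7428
Numerator: 0.161 * 268.0 = 43.148
RT60 = 43.148 / 103.7428 = 0.416

0.416 s


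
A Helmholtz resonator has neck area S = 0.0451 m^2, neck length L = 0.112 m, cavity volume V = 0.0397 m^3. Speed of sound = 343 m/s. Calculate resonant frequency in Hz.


Given values:
  S = 0.0451 m^2, L = 0.112 m, V = 0.0397 m^3, c = 343 m/s
Formula: f = (c / (2*pi)) * sqrt(S / (V * L))
Compute V * L = 0.0397 * 0.112 = 0.0044464
Compute S / (V * L) = 0.0451 / 0.0044464 = 10.143
Compute sqrt(10.143) = 3.184808
Compute c / (2*pi) = 343 / 6.283185 = 54.590148
f = 54.590148 * 3.184808 = 173.86

173.86 Hz


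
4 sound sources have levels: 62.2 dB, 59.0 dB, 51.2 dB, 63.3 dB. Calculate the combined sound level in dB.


Formula: L_total = 10 * log10( sum(10^(Li/10)) )
  Source 1: 10^(62.2/10) = 1659586.9074
  Source 2: 10^(59.0/10) = 794328.2347
  Source 3: 10^(51.2/10) = 131825.6739
  Source 4: 10^(63.3/10) = 2137962.0895
Sum of linear values = 4723702.9055
L_total = 10 * log10(4723702.9055) = 66.74

66.74 dB


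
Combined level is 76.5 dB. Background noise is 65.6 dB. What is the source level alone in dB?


Given values:
  L_total = 76.5 dB, L_bg = 65.6 dB
Formula: L_source = 10 * log10(10^(L_total/10) - 10^(L_bg/10))
Convert to linear:
  10^(76.5/10) = 44668359.2151
  10^(65.6/10) = 3630780.5477
Difference: 44668359.2151 - 3630780.5477 = 41037578.6674
L_source = 10 * log10(41037578.6674) = 76.13

76.13 dB


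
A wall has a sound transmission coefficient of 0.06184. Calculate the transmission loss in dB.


Given values:
  tau = 0.06184
Formula: TL = 10 * log10(1 / tau)
Compute 1 / tau = 1 / 0.06184 = 16.1708
Compute log10(16.1708) = 1.208732
TL = 10 * 1.208732 = 12.09

12.09 dB


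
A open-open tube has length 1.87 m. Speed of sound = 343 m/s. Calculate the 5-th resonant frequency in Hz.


Given values:
  Tube type: open-open, L = 1.87 m, c = 343 m/s, n = 5
Formula: f_n = n * c / (2 * L)
Compute 2 * L = 2 * 1.87 = 3.74
f = 5 * 343 / 3.74
f = 458.56

458.56 Hz


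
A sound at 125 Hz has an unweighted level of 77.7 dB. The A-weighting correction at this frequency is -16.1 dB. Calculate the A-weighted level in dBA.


Given values:
  SPL = 77.7 dB
  A-weighting at 125 Hz = -16.1 dB
Formula: L_A = SPL + A_weight
L_A = 77.7 + (-16.1)
L_A = 61.6

61.6 dBA


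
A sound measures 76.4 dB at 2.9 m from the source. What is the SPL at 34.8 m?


Given values:
  SPL1 = 76.4 dB, r1 = 2.9 m, r2 = 34.8 m
Formula: SPL2 = SPL1 - 20 * log10(r2 / r1)
Compute ratio: r2 / r1 = 34.8 / 2.9 = 12.0
Compute log10: log10(12.0) = 1.079181
Compute drop: 20 * 1.079181 = 21.5836
SPL2 = 76.4 - 21.5836 = 54.82

54.82 dB


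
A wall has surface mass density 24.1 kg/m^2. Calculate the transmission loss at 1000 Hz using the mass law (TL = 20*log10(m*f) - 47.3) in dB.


Given values:
  m = 24.1 kg/m^2, f = 1000 Hz
Formula: TL = 20 * log10(m * f) - 47.3
Compute m * f = 24.1 * 1000 = 24100.0
Compute log10(24100.0) = 4.382017
Compute 20 * 4.382017 = 87.6403
TL = 87.6403 - 47.3 = 40.34

40.34 dB


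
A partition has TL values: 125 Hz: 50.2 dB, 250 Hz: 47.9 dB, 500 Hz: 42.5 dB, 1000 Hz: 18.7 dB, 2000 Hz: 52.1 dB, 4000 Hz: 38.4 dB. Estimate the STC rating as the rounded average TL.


Given TL values at each frequency:
  125 Hz: 50.2 dB
  250 Hz: 47.9 dB
  500 Hz: 42.5 dB
  1000 Hz: 18.7 dB
  2000 Hz: 52.1 dB
  4000 Hz: 38.4 dB
Formula: STC ~ round(average of TL values)
Sum = 50.2 + 47.9 + 42.5 + 18.7 + 52.1 + 38.4 = 249.8
Average = 249.8 / 6 = 41.63
Rounded: 42

42


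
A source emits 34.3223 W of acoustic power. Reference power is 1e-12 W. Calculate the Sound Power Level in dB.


Given values:
  W = 34.3223 W
  W_ref = 1e-12 W
Formula: SWL = 10 * log10(W / W_ref)
Compute ratio: W / W_ref = 34322300000000
Compute log10: log10(34322300000000) = 13.535576
Multiply: SWL = 10 * 13.535576 = 135.36

135.36 dB


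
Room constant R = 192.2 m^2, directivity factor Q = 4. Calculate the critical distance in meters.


Given values:
  R = 192.2 m^2, Q = 4
Formula: d_c = 0.141 * sqrt(Q * R)
Compute Q * R = 4 * 192.2 = 768.8
Compute sqrt(768.8) = 27.7272
d_c = 0.141 * 27.7272 = 3.91

3.91 m


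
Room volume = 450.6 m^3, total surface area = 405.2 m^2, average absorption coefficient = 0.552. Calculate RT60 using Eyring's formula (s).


Given values:
  V = 450.6 m^3, S = 405.2 m^2, alpha = 0.552
Formula: RT60 = 0.161 * V / (-S * ln(1 - alpha))
Compute ln(1 - 0.552) = ln(0.448) = -0.802962
Denominator: -405.2 * -0.802962 = 325.3602
Numerator: 0.161 * 450.6 = 72.5466
RT60 = 72.5466 / 325.3602 = 0.223

0.223 s


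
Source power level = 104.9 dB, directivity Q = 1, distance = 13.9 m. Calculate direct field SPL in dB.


Given values:
  Lw = 104.9 dB, Q = 1, r = 13.9 m
Formula: SPL = Lw + 10 * log10(Q / (4 * pi * r^2))
Compute 4 * pi * r^2 = 4 * pi * 13.9^2 = 2427.9485
Compute Q / denom = 1 / 2427.9485 = 0.00041187
Compute 10 * log10(0.00041187) = -33.8524
SPL = 104.9 + (-33.8524) = 71.05

71.05 dB


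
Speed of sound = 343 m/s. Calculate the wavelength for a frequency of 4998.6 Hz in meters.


Given values:
  c = 343 m/s, f = 4998.6 Hz
Formula: lambda = c / f
lambda = 343 / 4998.6
lambda = 0.0686

0.0686 m


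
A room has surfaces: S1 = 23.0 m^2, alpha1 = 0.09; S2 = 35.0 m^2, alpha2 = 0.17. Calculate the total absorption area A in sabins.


Given surfaces:
  Surface 1: 23.0 * 0.09 = 2.07
  Surface 2: 35.0 * 0.17 = 5.95
Formula: A = sum(Si * alpha_i)
A = 2.07 + 5.95
A = 8.02

8.02 sabins


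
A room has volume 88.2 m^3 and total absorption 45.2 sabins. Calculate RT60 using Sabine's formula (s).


Given values:
  V = 88.2 m^3
  A = 45.2 sabins
Formula: RT60 = 0.161 * V / A
Numerator: 0.161 * 88.2 = 14.2002
RT60 = 14.2002 / 45.2 = 0.314

0.314 s


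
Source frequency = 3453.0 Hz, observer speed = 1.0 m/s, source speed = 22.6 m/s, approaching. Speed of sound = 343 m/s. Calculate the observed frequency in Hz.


Given values:
  f_s = 3453.0 Hz, v_o = 1.0 m/s, v_s = 22.6 m/s
  Direction: approaching
Formula: f_o = f_s * (c + v_o) / (c - v_s)
Numerator: c + v_o = 343 + 1.0 = 344.0
Denominator: c - v_s = 343 - 22.6 = 320.4
f_o = 3453.0 * 344.0 / 320.4 = 3707.34

3707.34 Hz


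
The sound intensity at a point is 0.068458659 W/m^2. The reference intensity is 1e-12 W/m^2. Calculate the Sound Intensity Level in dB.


Given values:
  I = 0.068458659 W/m^2
  I_ref = 1e-12 W/m^2
Formula: SIL = 10 * log10(I / I_ref)
Compute ratio: I / I_ref = 68458659000
Compute log10: log10(68458659000) = 10.835428
Multiply: SIL = 10 * 10.835428 = 108.35

108.35 dB


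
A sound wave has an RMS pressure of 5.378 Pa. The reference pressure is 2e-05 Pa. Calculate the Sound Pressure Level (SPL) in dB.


Given values:
  p = 5.378 Pa
  p_ref = 2e-05 Pa
Formula: SPL = 20 * log10(p / p_ref)
Compute ratio: p / p_ref = 5.378 / 2e-05 = 268900
Compute log10: log10(268900) = 5.429591
Multiply: SPL = 20 * 5.429591 = 108.59

108.59 dB


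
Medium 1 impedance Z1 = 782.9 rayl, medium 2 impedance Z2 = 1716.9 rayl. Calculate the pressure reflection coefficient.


Given values:
  Z1 = 782.9 rayl, Z2 = 1716.9 rayl
Formula: R = (Z2 - Z1) / (Z2 + Z1)
Numerator: Z2 - Z1 = 1716.9 - 782.9 = 934.0
Denominator: Z2 + Z1 = 1716.9 + 782.9 = 2499.8
R = 934.0 / 2499.8 = 0.3736

0.3736


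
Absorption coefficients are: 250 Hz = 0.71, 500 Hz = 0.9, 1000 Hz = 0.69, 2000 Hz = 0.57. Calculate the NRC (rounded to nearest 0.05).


Given values:
  a_250 = 0.71, a_500 = 0.9
  a_1000 = 0.69, a_2000 = 0.57
Formula: NRC = (a250 + a500 + a1000 + a2000) / 4
Sum = 0.71 + 0.9 + 0.69 + 0.57 = 2.87
NRC = 2.87 / 4 = 0.7175
Rounded to nearest 0.05: 0.7

0.7


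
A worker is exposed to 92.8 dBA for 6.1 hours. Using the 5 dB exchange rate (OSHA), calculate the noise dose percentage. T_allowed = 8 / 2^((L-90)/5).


Given values:
  L = 92.8 dBA, T = 6.1 hours
Formula: T_allowed = 8 / 2^((L - 90) / 5)
Compute exponent: (92.8 - 90) / 5 = 0.56
Compute 2^(0.56) = 1.474269
T_allowed = 8 / 1.474269 = 5.426418 hours
Dose = (T / T_allowed) * 100
Dose = (6.1 / 5.426418) * 100 = 112.41

112.41 %


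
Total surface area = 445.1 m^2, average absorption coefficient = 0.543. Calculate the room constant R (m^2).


Given values:
  S = 445.1 m^2, alpha = 0.543
Formula: R = S * alpha / (1 - alpha)
Numerator: 445.1 * 0.543 = 241.6893
Denominator: 1 - 0.543 = 0.457
R = 241.6893 / 0.457 = 528.86

528.86 m^2


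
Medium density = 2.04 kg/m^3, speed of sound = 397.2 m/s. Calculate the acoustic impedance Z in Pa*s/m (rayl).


Given values:
  rho = 2.04 kg/m^3
  c = 397.2 m/s
Formula: Z = rho * c
Z = 2.04 * 397.2
Z = 810.29

810.29 rayl


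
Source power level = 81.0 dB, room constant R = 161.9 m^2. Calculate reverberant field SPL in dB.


Given values:
  Lw = 81.0 dB, R = 161.9 m^2
Formula: SPL = Lw + 10 * log10(4 / R)
Compute 4 / R = 4 / 161.9 = 0.024707
Compute 10 * log10(0.024707) = -16.0718
SPL = 81.0 + (-16.0718) = 64.93

64.93 dB


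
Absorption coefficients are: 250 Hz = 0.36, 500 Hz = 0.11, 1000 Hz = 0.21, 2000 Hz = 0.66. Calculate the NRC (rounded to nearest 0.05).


Given values:
  a_250 = 0.36, a_500 = 0.11
  a_1000 = 0.21, a_2000 = 0.66
Formula: NRC = (a250 + a500 + a1000 + a2000) / 4
Sum = 0.36 + 0.11 + 0.21 + 0.66 = 1.34
NRC = 1.34 / 4 = 0.335
Rounded to nearest 0.05: 0.35

0.35


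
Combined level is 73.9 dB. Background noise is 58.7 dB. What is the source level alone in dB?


Given values:
  L_total = 73.9 dB, L_bg = 58.7 dB
Formula: L_source = 10 * log10(10^(L_total/10) - 10^(L_bg/10))
Convert to linear:
  10^(73.9/10) = 24547089.1569
  10^(58.7/10) = 741310.2413
Difference: 24547089.1569 - 741310.2413 = 23805778.9156
L_source = 10 * log10(23805778.9156) = 73.77

73.77 dB


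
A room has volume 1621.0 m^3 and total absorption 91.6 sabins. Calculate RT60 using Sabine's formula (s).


Given values:
  V = 1621.0 m^3
  A = 91.6 sabins
Formula: RT60 = 0.161 * V / A
Numerator: 0.161 * 1621.0 = 260.981
RT60 = 260.981 / 91.6 = 2.849

2.849 s


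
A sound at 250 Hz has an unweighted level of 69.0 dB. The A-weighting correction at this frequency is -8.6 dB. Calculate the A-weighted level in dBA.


Given values:
  SPL = 69.0 dB
  A-weighting at 250 Hz = -8.6 dB
Formula: L_A = SPL + A_weight
L_A = 69.0 + (-8.6)
L_A = 60.4

60.4 dBA


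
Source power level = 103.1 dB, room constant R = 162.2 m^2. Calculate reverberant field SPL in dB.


Given values:
  Lw = 103.1 dB, R = 162.2 m^2
Formula: SPL = Lw + 10 * log10(4 / R)
Compute 4 / R = 4 / 162.2 = 0.024661
Compute 10 * log10(0.024661) = -16.0799
SPL = 103.1 + (-16.0799) = 87.02

87.02 dB


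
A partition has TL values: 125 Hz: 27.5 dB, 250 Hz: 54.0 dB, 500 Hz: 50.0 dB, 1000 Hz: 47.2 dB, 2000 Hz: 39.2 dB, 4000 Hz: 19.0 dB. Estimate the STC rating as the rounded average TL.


Given TL values at each frequency:
  125 Hz: 27.5 dB
  250 Hz: 54.0 dB
  500 Hz: 50.0 dB
  1000 Hz: 47.2 dB
  2000 Hz: 39.2 dB
  4000 Hz: 19.0 dB
Formula: STC ~ round(average of TL values)
Sum = 27.5 + 54.0 + 50.0 + 47.2 + 39.2 + 19.0 = 236.9
Average = 236.9 / 6 = 39.48
Rounded: 39

39


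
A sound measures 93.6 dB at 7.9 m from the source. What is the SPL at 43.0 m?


Given values:
  SPL1 = 93.6 dB, r1 = 7.9 m, r2 = 43.0 m
Formula: SPL2 = SPL1 - 20 * log10(r2 / r1)
Compute ratio: r2 / r1 = 43.0 / 7.9 = 5.443
Compute log10: log10(5.443) = 0.735838
Compute drop: 20 * 0.735838 = 14.7168
SPL2 = 93.6 - 14.7168 = 78.88

78.88 dB


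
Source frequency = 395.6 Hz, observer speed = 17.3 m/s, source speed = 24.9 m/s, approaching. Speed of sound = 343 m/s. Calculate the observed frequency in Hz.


Given values:
  f_s = 395.6 Hz, v_o = 17.3 m/s, v_s = 24.9 m/s
  Direction: approaching
Formula: f_o = f_s * (c + v_o) / (c - v_s)
Numerator: c + v_o = 343 + 17.3 = 360.3
Denominator: c - v_s = 343 - 24.9 = 318.1
f_o = 395.6 * 360.3 / 318.1 = 448.08

448.08 Hz


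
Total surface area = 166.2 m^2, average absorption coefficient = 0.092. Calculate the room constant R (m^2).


Given values:
  S = 166.2 m^2, alpha = 0.092
Formula: R = S * alpha / (1 - alpha)
Numerator: 166.2 * 0.092 = 15.2904
Denominator: 1 - 0.092 = 0.908
R = 15.2904 / 0.908 = 16.84

16.84 m^2


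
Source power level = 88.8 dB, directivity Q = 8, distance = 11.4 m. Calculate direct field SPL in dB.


Given values:
  Lw = 88.8 dB, Q = 8, r = 11.4 m
Formula: SPL = Lw + 10 * log10(Q / (4 * pi * r^2))
Compute 4 * pi * r^2 = 4 * pi * 11.4^2 = 1633.1255
Compute Q / denom = 8 / 1633.1255 = 0.00489858
Compute 10 * log10(0.00489858) = -23.0993
SPL = 88.8 + (-23.0993) = 65.7

65.7 dB


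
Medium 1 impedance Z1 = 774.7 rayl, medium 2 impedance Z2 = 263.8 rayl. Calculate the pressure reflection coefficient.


Given values:
  Z1 = 774.7 rayl, Z2 = 263.8 rayl
Formula: R = (Z2 - Z1) / (Z2 + Z1)
Numerator: Z2 - Z1 = 263.8 - 774.7 = -510.9
Denominator: Z2 + Z1 = 263.8 + 774.7 = 1038.5
R = -510.9 / 1038.5 = -0.492

-0.492


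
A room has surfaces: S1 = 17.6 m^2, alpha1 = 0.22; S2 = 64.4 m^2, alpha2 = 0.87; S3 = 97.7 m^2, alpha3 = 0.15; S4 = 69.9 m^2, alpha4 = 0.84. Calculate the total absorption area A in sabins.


Given surfaces:
  Surface 1: 17.6 * 0.22 = 3.872
  Surface 2: 64.4 * 0.87 = 56.028
  Surface 3: 97.7 * 0.15 = 14.655
  Surface 4: 69.9 * 0.84 = 58.716
Formula: A = sum(Si * alpha_i)
A = 3.872 + 56.028 + 14.655 + 58.716
A = 133.27

133.27 sabins


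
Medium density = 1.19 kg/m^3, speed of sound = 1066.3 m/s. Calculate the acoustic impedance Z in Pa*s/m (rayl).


Given values:
  rho = 1.19 kg/m^3
  c = 1066.3 m/s
Formula: Z = rho * c
Z = 1.19 * 1066.3
Z = 1268.9

1268.9 rayl


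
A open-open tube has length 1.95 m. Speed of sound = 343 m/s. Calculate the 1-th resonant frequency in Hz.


Given values:
  Tube type: open-open, L = 1.95 m, c = 343 m/s, n = 1
Formula: f_n = n * c / (2 * L)
Compute 2 * L = 2 * 1.95 = 3.9
f = 1 * 343 / 3.9
f = 87.95

87.95 Hz


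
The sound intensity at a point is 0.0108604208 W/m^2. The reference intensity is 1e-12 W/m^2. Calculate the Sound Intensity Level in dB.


Given values:
  I = 0.0108604208 W/m^2
  I_ref = 1e-12 W/m^2
Formula: SIL = 10 * log10(I / I_ref)
Compute ratio: I / I_ref = 10860420800
Compute log10: log10(10860420800) = 10.035847
Multiply: SIL = 10 * 10.035847 = 100.36

100.36 dB


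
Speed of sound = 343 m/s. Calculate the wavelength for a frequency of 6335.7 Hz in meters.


Given values:
  c = 343 m/s, f = 6335.7 Hz
Formula: lambda = c / f
lambda = 343 / 6335.7
lambda = 0.0541

0.0541 m


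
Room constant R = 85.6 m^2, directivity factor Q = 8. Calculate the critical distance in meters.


Given values:
  R = 85.6 m^2, Q = 8
Formula: d_c = 0.141 * sqrt(Q * R)
Compute Q * R = 8 * 85.6 = 684.8
Compute sqrt(684.8) = 26.1687
d_c = 0.141 * 26.1687 = 3.69

3.69 m


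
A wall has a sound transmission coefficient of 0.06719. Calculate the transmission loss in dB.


Given values:
  tau = 0.06719
Formula: TL = 10 * log10(1 / tau)
Compute 1 / tau = 1 / 0.06719 = 14.8832
Compute log10(14.8832) = 1.172696
TL = 10 * 1.172696 = 11.73

11.73 dB


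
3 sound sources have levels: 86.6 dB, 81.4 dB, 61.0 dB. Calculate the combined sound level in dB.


Formula: L_total = 10 * log10( sum(10^(Li/10)) )
  Source 1: 10^(86.6/10) = 457088189.6149
  Source 2: 10^(81.4/10) = 138038426.4603
  Source 3: 10^(61.0/10) = 1258925.4118
Sum of linear values = 596385541.487
L_total = 10 * log10(596385541.487) = 87.76

87.76 dB


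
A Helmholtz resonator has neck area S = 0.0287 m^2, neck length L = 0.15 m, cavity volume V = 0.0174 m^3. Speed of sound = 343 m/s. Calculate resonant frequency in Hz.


Given values:
  S = 0.0287 m^2, L = 0.15 m, V = 0.0174 m^3, c = 343 m/s
Formula: f = (c / (2*pi)) * sqrt(S / (V * L))
Compute V * L = 0.0174 * 0.15 = 0.00261
Compute S / (V * L) = 0.0287 / 0.00261 = 10.9962
Compute sqrt(10.9962) = 3.316052
Compute c / (2*pi) = 343 / 6.283185 = 54.590148
f = 54.590148 * 3.316052 = 181.02

181.02 Hz


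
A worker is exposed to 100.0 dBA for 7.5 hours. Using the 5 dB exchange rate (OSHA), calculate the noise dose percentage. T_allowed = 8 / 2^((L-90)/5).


Given values:
  L = 100.0 dBA, T = 7.5 hours
Formula: T_allowed = 8 / 2^((L - 90) / 5)
Compute exponent: (100.0 - 90) / 5 = 2.0
Compute 2^(2.0) = 4.0
T_allowed = 8 / 4.0 = 2.0 hours
Dose = (T / T_allowed) * 100
Dose = (7.5 / 2.0) * 100 = 375.0

375.0 %


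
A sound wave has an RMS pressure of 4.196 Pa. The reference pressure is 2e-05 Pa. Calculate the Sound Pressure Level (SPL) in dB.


Given values:
  p = 4.196 Pa
  p_ref = 2e-05 Pa
Formula: SPL = 20 * log10(p / p_ref)
Compute ratio: p / p_ref = 4.196 / 2e-05 = 209800
Compute log10: log10(209800) = 5.321805
Multiply: SPL = 20 * 5.321805 = 106.44

106.44 dB


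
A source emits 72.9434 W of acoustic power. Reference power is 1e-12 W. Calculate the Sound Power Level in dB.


Given values:
  W = 72.9434 W
  W_ref = 1e-12 W
Formula: SWL = 10 * log10(W / W_ref)
Compute ratio: W / W_ref = 72943400000000
Compute log10: log10(72943400000000) = 13.862986
Multiply: SWL = 10 * 13.862986 = 138.63

138.63 dB


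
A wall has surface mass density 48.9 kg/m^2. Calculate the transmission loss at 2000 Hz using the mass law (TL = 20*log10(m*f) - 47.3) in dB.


Given values:
  m = 48.9 kg/m^2, f = 2000 Hz
Formula: TL = 20 * log10(m * f) - 47.3
Compute m * f = 48.9 * 2000 = 97800.0
Compute log10(97800.0) = 4.990339
Compute 20 * 4.990339 = 99.8068
TL = 99.8068 - 47.3 = 52.51

52.51 dB


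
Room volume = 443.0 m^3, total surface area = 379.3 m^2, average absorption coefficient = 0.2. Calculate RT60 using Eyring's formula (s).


Given values:
  V = 443.0 m^3, S = 379.3 m^2, alpha = 0.2
Formula: RT60 = 0.161 * V / (-S * ln(1 - alpha))
Compute ln(1 - 0.2) = ln(0.8) = -0.223144
Denominator: -379.3 * -0.223144 = 84.6385
Numerator: 0.161 * 443.0 = 71.323
RT60 = 71.323 / 84.6385 = 0.843

0.843 s


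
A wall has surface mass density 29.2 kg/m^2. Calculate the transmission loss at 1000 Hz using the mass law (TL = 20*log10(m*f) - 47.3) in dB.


Given values:
  m = 29.2 kg/m^2, f = 1000 Hz
Formula: TL = 20 * log10(m * f) - 47.3
Compute m * f = 29.2 * 1000 = 29200.0
Compute log10(29200.0) = 4.465383
Compute 20 * 4.465383 = 89.3077
TL = 89.3077 - 47.3 = 42.01

42.01 dB


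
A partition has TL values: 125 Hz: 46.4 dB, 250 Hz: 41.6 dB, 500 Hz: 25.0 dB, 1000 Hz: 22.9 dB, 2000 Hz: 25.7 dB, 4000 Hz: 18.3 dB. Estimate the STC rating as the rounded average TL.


Given TL values at each frequency:
  125 Hz: 46.4 dB
  250 Hz: 41.6 dB
  500 Hz: 25.0 dB
  1000 Hz: 22.9 dB
  2000 Hz: 25.7 dB
  4000 Hz: 18.3 dB
Formula: STC ~ round(average of TL values)
Sum = 46.4 + 41.6 + 25.0 + 22.9 + 25.7 + 18.3 = 179.9
Average = 179.9 / 6 = 29.98
Rounded: 30

30


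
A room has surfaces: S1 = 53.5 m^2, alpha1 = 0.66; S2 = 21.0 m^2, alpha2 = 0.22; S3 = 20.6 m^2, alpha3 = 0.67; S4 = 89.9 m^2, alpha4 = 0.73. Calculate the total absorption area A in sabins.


Given surfaces:
  Surface 1: 53.5 * 0.66 = 35.31
  Surface 2: 21.0 * 0.22 = 4.62
  Surface 3: 20.6 * 0.67 = 13.802
  Surface 4: 89.9 * 0.73 = 65.627
Formula: A = sum(Si * alpha_i)
A = 35.31 + 4.62 + 13.802 + 65.627
A = 119.36

119.36 sabins


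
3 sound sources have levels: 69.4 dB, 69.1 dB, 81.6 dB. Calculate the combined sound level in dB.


Formula: L_total = 10 * log10( sum(10^(Li/10)) )
  Source 1: 10^(69.4/10) = 8709635.8996
  Source 2: 10^(69.1/10) = 8128305.1616
  Source 3: 10^(81.6/10) = 144543977.0746
Sum of linear values = 161381918.1358
L_total = 10 * log10(161381918.1358) = 82.08

82.08 dB


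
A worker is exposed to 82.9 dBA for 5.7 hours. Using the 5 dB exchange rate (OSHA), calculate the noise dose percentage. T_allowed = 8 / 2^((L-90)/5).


Given values:
  L = 82.9 dBA, T = 5.7 hours
Formula: T_allowed = 8 / 2^((L - 90) / 5)
Compute exponent: (82.9 - 90) / 5 = -1.42
Compute 2^(-1.42) = 0.373712
T_allowed = 8 / 0.373712 = 21.406859 hours
Dose = (T / T_allowed) * 100
Dose = (5.7 / 21.406859) * 100 = 26.63

26.63 %


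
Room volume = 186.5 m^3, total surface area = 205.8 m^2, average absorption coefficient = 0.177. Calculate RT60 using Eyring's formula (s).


Given values:
  V = 186.5 m^3, S = 205.8 m^2, alpha = 0.177
Formula: RT60 = 0.161 * V / (-S * ln(1 - alpha))
Compute ln(1 - 0.177) = ln(0.823) = -0.194799
Denominator: -205.8 * -0.194799 = 40.0896
Numerator: 0.161 * 186.5 = 30.0265
RT60 = 30.0265 / 40.0896 = 0.749

0.749 s


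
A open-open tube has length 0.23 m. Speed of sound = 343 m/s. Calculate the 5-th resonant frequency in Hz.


Given values:
  Tube type: open-open, L = 0.23 m, c = 343 m/s, n = 5
Formula: f_n = n * c / (2 * L)
Compute 2 * L = 2 * 0.23 = 0.46
f = 5 * 343 / 0.46
f = 3728.26

3728.26 Hz


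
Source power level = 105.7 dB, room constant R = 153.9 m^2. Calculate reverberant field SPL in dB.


Given values:
  Lw = 105.7 dB, R = 153.9 m^2
Formula: SPL = Lw + 10 * log10(4 / R)
Compute 4 / R = 4 / 153.9 = 0.025991
Compute 10 * log10(0.025991) = -15.8518
SPL = 105.7 + (-15.8518) = 89.85

89.85 dB


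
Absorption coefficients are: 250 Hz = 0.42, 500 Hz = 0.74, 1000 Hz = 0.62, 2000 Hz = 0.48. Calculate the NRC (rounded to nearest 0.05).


Given values:
  a_250 = 0.42, a_500 = 0.74
  a_1000 = 0.62, a_2000 = 0.48
Formula: NRC = (a250 + a500 + a1000 + a2000) / 4
Sum = 0.42 + 0.74 + 0.62 + 0.48 = 2.26
NRC = 2.26 / 4 = 0.565
Rounded to nearest 0.05: 0.55

0.55


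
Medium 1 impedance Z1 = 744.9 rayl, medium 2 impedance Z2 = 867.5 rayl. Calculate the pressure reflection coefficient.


Given values:
  Z1 = 744.9 rayl, Z2 = 867.5 rayl
Formula: R = (Z2 - Z1) / (Z2 + Z1)
Numerator: Z2 - Z1 = 867.5 - 744.9 = 122.6
Denominator: Z2 + Z1 = 867.5 + 744.9 = 1612.4
R = 122.6 / 1612.4 = 0.076

0.076


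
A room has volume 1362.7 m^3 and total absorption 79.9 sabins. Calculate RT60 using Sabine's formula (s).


Given values:
  V = 1362.7 m^3
  A = 79.9 sabins
Formula: RT60 = 0.161 * V / A
Numerator: 0.161 * 1362.7 = 219.3947
RT60 = 219.3947 / 79.9 = 2.746

2.746 s


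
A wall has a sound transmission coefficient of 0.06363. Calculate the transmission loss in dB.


Given values:
  tau = 0.06363
Formula: TL = 10 * log10(1 / tau)
Compute 1 / tau = 1 / 0.06363 = 15.7159
Compute log10(15.7159) = 1.196339
TL = 10 * 1.196339 = 11.96

11.96 dB


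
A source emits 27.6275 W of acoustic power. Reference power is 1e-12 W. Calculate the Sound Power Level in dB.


Given values:
  W = 27.6275 W
  W_ref = 1e-12 W
Formula: SWL = 10 * log10(W / W_ref)
Compute ratio: W / W_ref = 27627500000000
Compute log10: log10(27627500000000) = 13.441342
Multiply: SWL = 10 * 13.441342 = 134.41

134.41 dB


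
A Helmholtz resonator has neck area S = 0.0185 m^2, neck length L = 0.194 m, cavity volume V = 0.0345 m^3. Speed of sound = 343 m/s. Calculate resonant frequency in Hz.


Given values:
  S = 0.0185 m^2, L = 0.194 m, V = 0.0345 m^3, c = 343 m/s
Formula: f = (c / (2*pi)) * sqrt(S / (V * L))
Compute V * L = 0.0345 * 0.194 = 0.006693
Compute S / (V * L) = 0.0185 / 0.006693 = 2.7641
Compute sqrt(2.7641) = 1.662558
Compute c / (2*pi) = 343 / 6.283185 = 54.590148
f = 54.590148 * 1.662558 = 90.76

90.76 Hz


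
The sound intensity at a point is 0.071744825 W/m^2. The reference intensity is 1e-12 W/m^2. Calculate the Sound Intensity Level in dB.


Given values:
  I = 0.071744825 W/m^2
  I_ref = 1e-12 W/m^2
Formula: SIL = 10 * log10(I / I_ref)
Compute ratio: I / I_ref = 71744825000
Compute log10: log10(71744825000) = 10.855791
Multiply: SIL = 10 * 10.855791 = 108.56

108.56 dB


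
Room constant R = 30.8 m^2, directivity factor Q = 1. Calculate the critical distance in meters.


Given values:
  R = 30.8 m^2, Q = 1
Formula: d_c = 0.141 * sqrt(Q * R)
Compute Q * R = 1 * 30.8 = 30.8
Compute sqrt(30.8) = 5.5498
d_c = 0.141 * 5.5498 = 0.783

0.783 m


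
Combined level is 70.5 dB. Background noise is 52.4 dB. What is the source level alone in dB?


Given values:
  L_total = 70.5 dB, L_bg = 52.4 dB
Formula: L_source = 10 * log10(10^(L_total/10) - 10^(L_bg/10))
Convert to linear:
  10^(70.5/10) = 11220184.543
  10^(52.4/10) = 173780.0829
Difference: 11220184.543 - 173780.0829 = 11046404.4601
L_source = 10 * log10(11046404.4601) = 70.43

70.43 dB


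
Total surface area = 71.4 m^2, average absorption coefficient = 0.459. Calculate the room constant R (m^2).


Given values:
  S = 71.4 m^2, alpha = 0.459
Formula: R = S * alpha / (1 - alpha)
Numerator: 71.4 * 0.459 = 32.7726
Denominator: 1 - 0.459 = 0.541
R = 32.7726 / 0.541 = 60.58

60.58 m^2


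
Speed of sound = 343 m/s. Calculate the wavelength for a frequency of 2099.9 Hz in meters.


Given values:
  c = 343 m/s, f = 2099.9 Hz
Formula: lambda = c / f
lambda = 343 / 2099.9
lambda = 0.1633

0.1633 m


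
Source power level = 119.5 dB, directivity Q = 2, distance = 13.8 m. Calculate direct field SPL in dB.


Given values:
  Lw = 119.5 dB, Q = 2, r = 13.8 m
Formula: SPL = Lw + 10 * log10(Q / (4 * pi * r^2))
Compute 4 * pi * r^2 = 4 * pi * 13.8^2 = 2393.1396
Compute Q / denom = 2 / 2393.1396 = 0.00083572
Compute 10 * log10(0.00083572) = -30.7794
SPL = 119.5 + (-30.7794) = 88.72

88.72 dB


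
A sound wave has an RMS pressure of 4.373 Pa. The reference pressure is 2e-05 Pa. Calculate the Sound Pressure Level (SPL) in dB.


Given values:
  p = 4.373 Pa
  p_ref = 2e-05 Pa
Formula: SPL = 20 * log10(p / p_ref)
Compute ratio: p / p_ref = 4.373 / 2e-05 = 218650
Compute log10: log10(218650) = 5.339749
Multiply: SPL = 20 * 5.339749 = 106.79

106.79 dB


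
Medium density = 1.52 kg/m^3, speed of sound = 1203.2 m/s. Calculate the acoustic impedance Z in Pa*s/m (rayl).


Given values:
  rho = 1.52 kg/m^3
  c = 1203.2 m/s
Formula: Z = rho * c
Z = 1.52 * 1203.2
Z = 1828.86

1828.86 rayl


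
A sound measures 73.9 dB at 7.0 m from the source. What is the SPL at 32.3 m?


Given values:
  SPL1 = 73.9 dB, r1 = 7.0 m, r2 = 32.3 m
Formula: SPL2 = SPL1 - 20 * log10(r2 / r1)
Compute ratio: r2 / r1 = 32.3 / 7.0 = 4.6143
Compute log10: log10(4.6143) = 0.664106
Compute drop: 20 * 0.664106 = 13.2821
SPL2 = 73.9 - 13.2821 = 60.62

60.62 dB


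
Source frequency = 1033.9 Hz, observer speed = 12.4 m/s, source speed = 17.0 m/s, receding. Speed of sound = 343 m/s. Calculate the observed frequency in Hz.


Given values:
  f_s = 1033.9 Hz, v_o = 12.4 m/s, v_s = 17.0 m/s
  Direction: receding
Formula: f_o = f_s * (c - v_o) / (c + v_s)
Numerator: c - v_o = 343 - 12.4 = 330.6
Denominator: c + v_s = 343 + 17.0 = 360.0
f_o = 1033.9 * 330.6 / 360.0 = 949.46

949.46 Hz


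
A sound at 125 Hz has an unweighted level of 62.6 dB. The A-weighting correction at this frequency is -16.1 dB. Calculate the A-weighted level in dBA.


Given values:
  SPL = 62.6 dB
  A-weighting at 125 Hz = -16.1 dB
Formula: L_A = SPL + A_weight
L_A = 62.6 + (-16.1)
L_A = 46.5

46.5 dBA


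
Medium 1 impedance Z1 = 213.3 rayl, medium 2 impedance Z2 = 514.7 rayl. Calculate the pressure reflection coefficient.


Given values:
  Z1 = 213.3 rayl, Z2 = 514.7 rayl
Formula: R = (Z2 - Z1) / (Z2 + Z1)
Numerator: Z2 - Z1 = 514.7 - 213.3 = 301.4
Denominator: Z2 + Z1 = 514.7 + 213.3 = 728.0
R = 301.4 / 728.0 = 0.414

0.414


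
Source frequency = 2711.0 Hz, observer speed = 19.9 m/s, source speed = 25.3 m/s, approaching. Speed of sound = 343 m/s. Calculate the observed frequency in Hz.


Given values:
  f_s = 2711.0 Hz, v_o = 19.9 m/s, v_s = 25.3 m/s
  Direction: approaching
Formula: f_o = f_s * (c + v_o) / (c - v_s)
Numerator: c + v_o = 343 + 19.9 = 362.9
Denominator: c - v_s = 343 - 25.3 = 317.7
f_o = 2711.0 * 362.9 / 317.7 = 3096.7

3096.7 Hz


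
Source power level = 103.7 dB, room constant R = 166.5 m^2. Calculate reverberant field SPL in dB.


Given values:
  Lw = 103.7 dB, R = 166.5 m^2
Formula: SPL = Lw + 10 * log10(4 / R)
Compute 4 / R = 4 / 166.5 = 0.024024
Compute 10 * log10(0.024024) = -16.1935
SPL = 103.7 + (-16.1935) = 87.51

87.51 dB


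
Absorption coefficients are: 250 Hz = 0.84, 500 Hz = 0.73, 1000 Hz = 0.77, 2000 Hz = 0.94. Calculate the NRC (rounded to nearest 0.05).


Given values:
  a_250 = 0.84, a_500 = 0.73
  a_1000 = 0.77, a_2000 = 0.94
Formula: NRC = (a250 + a500 + a1000 + a2000) / 4
Sum = 0.84 + 0.73 + 0.77 + 0.94 = 3.28
NRC = 3.28 / 4 = 0.82
Rounded to nearest 0.05: 0.8

0.8


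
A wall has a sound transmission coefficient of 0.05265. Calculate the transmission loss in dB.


Given values:
  tau = 0.05265
Formula: TL = 10 * log10(1 / tau)
Compute 1 / tau = 1 / 0.05265 = 18.9934
Compute log10(18.9934) = 1.278603
TL = 10 * 1.278603 = 12.79

12.79 dB


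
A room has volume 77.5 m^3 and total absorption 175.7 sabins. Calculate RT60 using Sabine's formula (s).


Given values:
  V = 77.5 m^3
  A = 175.7 sabins
Formula: RT60 = 0.161 * V / A
Numerator: 0.161 * 77.5 = 12.4775
RT60 = 12.4775 / 175.7 = 0.071

0.071 s


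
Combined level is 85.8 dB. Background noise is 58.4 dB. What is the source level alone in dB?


Given values:
  L_total = 85.8 dB, L_bg = 58.4 dB
Formula: L_source = 10 * log10(10^(L_total/10) - 10^(L_bg/10))
Convert to linear:
  10^(85.8/10) = 380189396.3206
  10^(58.4/10) = 691830.9709
Difference: 380189396.3206 - 691830.9709 = 379497565.3497
L_source = 10 * log10(379497565.3497) = 85.79

85.79 dB


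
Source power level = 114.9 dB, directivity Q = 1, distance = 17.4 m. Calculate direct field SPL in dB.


Given values:
  Lw = 114.9 dB, Q = 1, r = 17.4 m
Formula: SPL = Lw + 10 * log10(Q / (4 * pi * r^2))
Compute 4 * pi * r^2 = 4 * pi * 17.4^2 = 3804.5944
Compute Q / denom = 1 / 3804.5944 = 0.00026284
Compute 10 * log10(0.00026284) = -35.8031
SPL = 114.9 + (-35.8031) = 79.1

79.1 dB


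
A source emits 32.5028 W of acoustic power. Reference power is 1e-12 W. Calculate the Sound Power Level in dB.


Given values:
  W = 32.5028 W
  W_ref = 1e-12 W
Formula: SWL = 10 * log10(W / W_ref)
Compute ratio: W / W_ref = 32502800000000
Compute log10: log10(32502800000000) = 13.511921
Multiply: SWL = 10 * 13.511921 = 135.12

135.12 dB


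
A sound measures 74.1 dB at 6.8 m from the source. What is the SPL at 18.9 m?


Given values:
  SPL1 = 74.1 dB, r1 = 6.8 m, r2 = 18.9 m
Formula: SPL2 = SPL1 - 20 * log10(r2 / r1)
Compute ratio: r2 / r1 = 18.9 / 6.8 = 2.7794
Compute log10: log10(2.7794) = 0.443951
Compute drop: 20 * 0.443951 = 8.879
SPL2 = 74.1 - 8.879 = 65.22

65.22 dB


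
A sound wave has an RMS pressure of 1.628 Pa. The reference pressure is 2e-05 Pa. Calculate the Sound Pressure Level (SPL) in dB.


Given values:
  p = 1.628 Pa
  p_ref = 2e-05 Pa
Formula: SPL = 20 * log10(p / p_ref)
Compute ratio: p / p_ref = 1.628 / 2e-05 = 81400
Compute log10: log10(81400) = 4.910624
Multiply: SPL = 20 * 4.910624 = 98.21

98.21 dB


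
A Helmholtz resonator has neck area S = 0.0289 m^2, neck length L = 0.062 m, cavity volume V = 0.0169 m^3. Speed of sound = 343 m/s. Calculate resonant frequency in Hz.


Given values:
  S = 0.0289 m^2, L = 0.062 m, V = 0.0169 m^3, c = 343 m/s
Formula: f = (c / (2*pi)) * sqrt(S / (V * L))
Compute V * L = 0.0169 * 0.062 = 0.0010478
Compute S / (V * L) = 0.0289 / 0.0010478 = 27.5816
Compute sqrt(27.5816) = 5.251819
Compute c / (2*pi) = 343 / 6.283185 = 54.590148
f = 54.590148 * 5.251819 = 286.7

286.7 Hz


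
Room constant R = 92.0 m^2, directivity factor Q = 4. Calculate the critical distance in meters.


Given values:
  R = 92.0 m^2, Q = 4
Formula: d_c = 0.141 * sqrt(Q * R)
Compute Q * R = 4 * 92.0 = 368.0
Compute sqrt(368.0) = 19.1833
d_c = 0.141 * 19.1833 = 2.705

2.705 m


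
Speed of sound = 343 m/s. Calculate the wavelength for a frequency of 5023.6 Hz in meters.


Given values:
  c = 343 m/s, f = 5023.6 Hz
Formula: lambda = c / f
lambda = 343 / 5023.6
lambda = 0.0683

0.0683 m


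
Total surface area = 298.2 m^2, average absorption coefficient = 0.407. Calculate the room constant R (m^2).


Given values:
  S = 298.2 m^2, alpha = 0.407
Formula: R = S * alpha / (1 - alpha)
Numerator: 298.2 * 0.407 = 121.3674
Denominator: 1 - 0.407 = 0.593
R = 121.3674 / 0.593 = 204.67

204.67 m^2


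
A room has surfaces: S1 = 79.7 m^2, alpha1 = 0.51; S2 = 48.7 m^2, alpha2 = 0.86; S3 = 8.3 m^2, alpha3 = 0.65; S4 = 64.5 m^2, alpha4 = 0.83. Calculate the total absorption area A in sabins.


Given surfaces:
  Surface 1: 79.7 * 0.51 = 40.647
  Surface 2: 48.7 * 0.86 = 41.882
  Surface 3: 8.3 * 0.65 = 5.395
  Surface 4: 64.5 * 0.83 = 53.535
Formula: A = sum(Si * alpha_i)
A = 40.647 + 41.882 + 5.395 + 53.535
A = 141.46

141.46 sabins


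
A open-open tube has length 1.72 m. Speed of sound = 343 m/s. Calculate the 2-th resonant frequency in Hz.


Given values:
  Tube type: open-open, L = 1.72 m, c = 343 m/s, n = 2
Formula: f_n = n * c / (2 * L)
Compute 2 * L = 2 * 1.72 = 3.44
f = 2 * 343 / 3.44
f = 199.42

199.42 Hz


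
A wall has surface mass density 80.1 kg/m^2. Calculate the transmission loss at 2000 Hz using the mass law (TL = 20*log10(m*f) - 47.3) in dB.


Given values:
  m = 80.1 kg/m^2, f = 2000 Hz
Formula: TL = 20 * log10(m * f) - 47.3
Compute m * f = 80.1 * 2000 = 160200.0
Compute log10(160200.0) = 5.204663
Compute 20 * 5.204663 = 104.0933
TL = 104.0933 - 47.3 = 56.79

56.79 dB


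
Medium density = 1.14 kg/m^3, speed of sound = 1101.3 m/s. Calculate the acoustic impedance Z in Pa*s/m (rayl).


Given values:
  rho = 1.14 kg/m^3
  c = 1101.3 m/s
Formula: Z = rho * c
Z = 1.14 * 1101.3
Z = 1255.48

1255.48 rayl


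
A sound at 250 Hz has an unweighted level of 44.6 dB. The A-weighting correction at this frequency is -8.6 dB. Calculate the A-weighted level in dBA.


Given values:
  SPL = 44.6 dB
  A-weighting at 250 Hz = -8.6 dB
Formula: L_A = SPL + A_weight
L_A = 44.6 + (-8.6)
L_A = 36.0

36.0 dBA


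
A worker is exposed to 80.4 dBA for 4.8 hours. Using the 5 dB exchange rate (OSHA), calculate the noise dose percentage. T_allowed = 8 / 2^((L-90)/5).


Given values:
  L = 80.4 dBA, T = 4.8 hours
Formula: T_allowed = 8 / 2^((L - 90) / 5)
Compute exponent: (80.4 - 90) / 5 = -1.92
Compute 2^(-1.92) = 0.264255
T_allowed = 8 / 0.264255 = 30.273789 hours
Dose = (T / T_allowed) * 100
Dose = (4.8 / 30.273789) * 100 = 15.86

15.86 %


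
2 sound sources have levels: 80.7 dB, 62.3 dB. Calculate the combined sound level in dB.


Formula: L_total = 10 * log10( sum(10^(Li/10)) )
  Source 1: 10^(80.7/10) = 117489755.494
  Source 2: 10^(62.3/10) = 1698243.6525
Sum of linear values = 119187999.1465
L_total = 10 * log10(119187999.1465) = 80.76

80.76 dB


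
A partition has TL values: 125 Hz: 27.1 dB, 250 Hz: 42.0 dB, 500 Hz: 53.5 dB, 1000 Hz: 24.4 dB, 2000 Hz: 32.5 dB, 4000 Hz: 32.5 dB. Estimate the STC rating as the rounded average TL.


Given TL values at each frequency:
  125 Hz: 27.1 dB
  250 Hz: 42.0 dB
  500 Hz: 53.5 dB
  1000 Hz: 24.4 dB
  2000 Hz: 32.5 dB
  4000 Hz: 32.5 dB
Formula: STC ~ round(average of TL values)
Sum = 27.1 + 42.0 + 53.5 + 24.4 + 32.5 + 32.5 = 212.0
Average = 212.0 / 6 = 35.33
Rounded: 35

35


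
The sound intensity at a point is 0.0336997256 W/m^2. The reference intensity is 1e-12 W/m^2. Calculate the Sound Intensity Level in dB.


Given values:
  I = 0.0336997256 W/m^2
  I_ref = 1e-12 W/m^2
Formula: SIL = 10 * log10(I / I_ref)
Compute ratio: I / I_ref = 33699725600
Compute log10: log10(33699725600) = 10.527626
Multiply: SIL = 10 * 10.527626 = 105.28

105.28 dB


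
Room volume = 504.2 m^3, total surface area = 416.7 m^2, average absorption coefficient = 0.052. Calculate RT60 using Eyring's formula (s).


Given values:
  V = 504.2 m^3, S = 416.7 m^2, alpha = 0.052
Formula: RT60 = 0.161 * V / (-S * ln(1 - alpha))
Compute ln(1 - 0.052) = ln(0.948) = -0.053401
Denominator: -416.7 * -0.053401 = 22.2522
Numerator: 0.161 * 504.2 = 81.1762
RT60 = 81.1762 / 22.2522 = 3.648

3.648 s


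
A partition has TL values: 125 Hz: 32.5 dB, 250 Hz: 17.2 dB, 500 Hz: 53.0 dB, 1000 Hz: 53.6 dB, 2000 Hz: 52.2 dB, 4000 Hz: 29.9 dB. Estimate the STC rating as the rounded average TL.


Given TL values at each frequency:
  125 Hz: 32.5 dB
  250 Hz: 17.2 dB
  500 Hz: 53.0 dB
  1000 Hz: 53.6 dB
  2000 Hz: 52.2 dB
  4000 Hz: 29.9 dB
Formula: STC ~ round(average of TL values)
Sum = 32.5 + 17.2 + 53.0 + 53.6 + 52.2 + 29.9 = 238.4
Average = 238.4 / 6 = 39.73
Rounded: 40

40


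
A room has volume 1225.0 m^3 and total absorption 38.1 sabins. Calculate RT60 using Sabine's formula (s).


Given values:
  V = 1225.0 m^3
  A = 38.1 sabins
Formula: RT60 = 0.161 * V / A
Numerator: 0.161 * 1225.0 = 197.225
RT60 = 197.225 / 38.1 = 5.177

5.177 s


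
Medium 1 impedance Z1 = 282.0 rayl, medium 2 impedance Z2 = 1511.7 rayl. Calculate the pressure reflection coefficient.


Given values:
  Z1 = 282.0 rayl, Z2 = 1511.7 rayl
Formula: R = (Z2 - Z1) / (Z2 + Z1)
Numerator: Z2 - Z1 = 1511.7 - 282.0 = 1229.7
Denominator: Z2 + Z1 = 1511.7 + 282.0 = 1793.7
R = 1229.7 / 1793.7 = 0.6856

0.6856


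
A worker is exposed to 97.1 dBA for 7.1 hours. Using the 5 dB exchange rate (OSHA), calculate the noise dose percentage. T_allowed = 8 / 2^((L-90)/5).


Given values:
  L = 97.1 dBA, T = 7.1 hours
Formula: T_allowed = 8 / 2^((L - 90) / 5)
Compute exponent: (97.1 - 90) / 5 = 1.42
Compute 2^(1.42) = 2.675855
T_allowed = 8 / 2.675855 = 2.989699 hours
Dose = (T / T_allowed) * 100
Dose = (7.1 / 2.989699) * 100 = 237.48

237.48 %
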